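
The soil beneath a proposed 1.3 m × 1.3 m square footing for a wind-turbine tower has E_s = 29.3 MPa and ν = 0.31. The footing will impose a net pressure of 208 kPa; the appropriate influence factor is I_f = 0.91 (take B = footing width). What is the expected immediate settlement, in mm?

S_e ≈ 7.59 mm

Immediate (elastic) settlement: S_e = q·B·(1−ν²)/E_s · I_f.
E_s = 29.3 MPa = 29300 kPa.
S_e = 208 × 1.3 × (1 − 0.31²) / 29300 × 0.91
    = 208 × 1.3 × 0.9039 / 29300 × 0.91
    = 0.007591 m = 7.591 mm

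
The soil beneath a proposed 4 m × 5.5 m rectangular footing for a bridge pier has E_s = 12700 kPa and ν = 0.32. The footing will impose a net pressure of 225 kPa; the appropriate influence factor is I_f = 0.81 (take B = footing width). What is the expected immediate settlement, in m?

Immediate (elastic) settlement: S_e = q·B·(1−ν²)/E_s · I_f.
S_e = 225 × 4 × (1 − 0.32²) / 12700 × 0.81
    = 225 × 4 × 0.8976 / 12700 × 0.81
    = 0.05152 m

S_e ≈ 0.0515 m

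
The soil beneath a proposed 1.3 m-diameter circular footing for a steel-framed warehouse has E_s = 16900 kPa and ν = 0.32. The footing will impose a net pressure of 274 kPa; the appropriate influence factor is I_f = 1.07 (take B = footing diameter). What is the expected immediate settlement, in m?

S_e ≈ 0.0202 m

Immediate (elastic) settlement: S_e = q·B·(1−ν²)/E_s · I_f.
S_e = 274 × 1.3 × (1 − 0.32²) / 16900 × 1.07
    = 274 × 1.3 × 0.8976 / 16900 × 1.07
    = 0.02024 m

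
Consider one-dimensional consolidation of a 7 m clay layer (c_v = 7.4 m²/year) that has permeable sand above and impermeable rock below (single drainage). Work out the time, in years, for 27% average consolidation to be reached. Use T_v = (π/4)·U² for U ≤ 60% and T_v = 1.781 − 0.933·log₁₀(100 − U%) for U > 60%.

t ≈ 0.379 years

Drainage path length: H_d = H = 7 m (single drainage).
U ≤ 60%: T_v = (π/4)·U² = (π/4)×0.27² = 0.057256.
t = T_v·H_d²/c_v = 0.057256×7²/7.4 = 0.3791 years.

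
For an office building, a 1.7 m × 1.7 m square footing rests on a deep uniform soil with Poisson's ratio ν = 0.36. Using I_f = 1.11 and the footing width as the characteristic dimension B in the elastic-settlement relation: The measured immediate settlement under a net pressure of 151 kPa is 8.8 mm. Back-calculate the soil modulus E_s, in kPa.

E_s ≈ 28200 kPa

S_e = q·B·(1−ν²)/E_s · I_f  ⇒  E_s = q·B·(1−ν²)·I_f / S_e.
E_s = 151 × 1.7 × 0.8704 × 1.11 / 0.0088 = 28180 kPa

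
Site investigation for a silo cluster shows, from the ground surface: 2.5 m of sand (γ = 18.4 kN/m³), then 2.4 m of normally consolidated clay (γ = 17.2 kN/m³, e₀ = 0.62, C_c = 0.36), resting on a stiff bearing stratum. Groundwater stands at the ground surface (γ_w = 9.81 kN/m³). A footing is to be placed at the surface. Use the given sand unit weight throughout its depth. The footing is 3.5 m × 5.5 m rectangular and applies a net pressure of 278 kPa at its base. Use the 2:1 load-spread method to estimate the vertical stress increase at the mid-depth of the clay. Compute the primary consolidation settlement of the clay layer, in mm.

Mid-depth of clay below the ground surface: z = 2.5 + 2.4/2 = 3.7 m.
Total vertical stress at mid-clay: σ_v = 18.4×2.5 + 17.2×1.2 = 66.64 kPa.
Pore pressure: u = 9.81×(3.7 − 0) = 36.297 kPa.
Initial effective stress: σ'_0 = σ_v − u = 66.64 − 36.297 = 30.343 kPa.
Stress increase at mid-clay by the 2:1 spreading method:
Δσ = qBL/((B+z)(L+z)) = 278×3.5×5.5/((3.5+3.7)(5.5+3.7)) = 80.79 kPa
Final effective stress: σ'_f = σ'_0 + Δσ = 30.343 + 80.79 = 111.13 kPa.
Normally consolidated clay, so the full stress increment lies on the virgin compression line:
S_c = C_c·H/(1+e₀)·log₁₀(σ'_f/σ'_0) = 0.36×2.4/(1+0.62)×log₁₀(111.13/30.343)
    = 0.53333 × 0.56377 = 0.3007 m

S_c ≈ 301 mm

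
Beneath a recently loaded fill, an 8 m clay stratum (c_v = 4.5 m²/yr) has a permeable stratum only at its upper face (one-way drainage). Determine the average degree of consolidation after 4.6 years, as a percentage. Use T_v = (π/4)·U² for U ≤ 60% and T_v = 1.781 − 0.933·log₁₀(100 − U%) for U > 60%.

Drainage path length: H_d = H = 8 m (single drainage).
T_v = c_v·t/H_d² = 4.5×4.6/8² = 0.32344.
T_v = 0.32344 corresponds to the U > 60% branch:
U = 1 − 10^((1.781 − T_v)/0.933)/100 = 0.6351

U ≈ 63.5 %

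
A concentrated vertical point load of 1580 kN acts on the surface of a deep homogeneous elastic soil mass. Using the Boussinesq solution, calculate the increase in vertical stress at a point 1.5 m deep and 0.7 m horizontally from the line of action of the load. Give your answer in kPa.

Δσ_z ≈ 205 kPa

Boussinesq vertical stress below a point load on an elastic half-space:
Δσ_z = 3P/(2πz²) · [1 + (r/z)²]^(−5/2)
r/z = 0.7/1.5 = 0.46667; [1+(r/z)²]^(−5/2) = 0.61105.
Δσ_z = 3×1580/(2π×1.5²) × 0.61105 = 335.29 × 0.61105 = 204.9 kPa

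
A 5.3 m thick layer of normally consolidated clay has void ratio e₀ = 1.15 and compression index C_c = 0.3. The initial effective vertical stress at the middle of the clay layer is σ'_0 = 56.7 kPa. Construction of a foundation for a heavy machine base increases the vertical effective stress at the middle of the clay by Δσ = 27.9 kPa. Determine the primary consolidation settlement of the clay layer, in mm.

S_c ≈ 129 mm

Final effective stress: σ'_f = σ'_0 + Δσ = 56.7 + 27.9 = 84.6 kPa.
Normally consolidated clay, so the full stress increment lies on the virgin compression line:
S_c = C_c·H/(1+e₀)·log₁₀(σ'_f/σ'_0) = 0.3×5.3/(1+1.15)×log₁₀(84.6/56.7)
    = 0.73953 × 0.17379 = 0.1285 m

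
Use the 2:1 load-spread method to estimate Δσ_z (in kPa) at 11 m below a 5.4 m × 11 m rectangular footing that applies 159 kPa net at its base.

Δσ_z ≈ 26.2 kPa

By the 2:1 method the load spreads at 1 horizontal : 2 vertical, so at depth z the loaded area has grown by z in each plan dimension:
Δσ = qBL/((B+z)(L+z)) = 159×5.4×11/((5.4+11)(11+11)) = 26.177 kPa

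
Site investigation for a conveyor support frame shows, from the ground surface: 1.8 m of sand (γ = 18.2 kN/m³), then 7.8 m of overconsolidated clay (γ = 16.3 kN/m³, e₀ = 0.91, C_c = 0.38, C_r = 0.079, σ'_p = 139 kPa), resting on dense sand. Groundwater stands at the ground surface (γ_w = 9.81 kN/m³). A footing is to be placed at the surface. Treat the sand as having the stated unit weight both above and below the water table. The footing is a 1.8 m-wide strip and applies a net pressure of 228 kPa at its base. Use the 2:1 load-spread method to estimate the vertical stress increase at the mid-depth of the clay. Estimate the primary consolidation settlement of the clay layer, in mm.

Mid-depth of clay below the ground surface: z = 1.8 + 7.8/2 = 5.7 m.
Total vertical stress at mid-clay: σ_v = 18.2×1.8 + 16.3×3.9 = 96.33 kPa.
Pore pressure: u = 9.81×(5.7 − 0) = 55.917 kPa.
Initial effective stress: σ'_0 = σ_v − u = 96.33 − 55.917 = 40.413 kPa.
Stress increase at mid-clay by the 2:1 spreading method:
Δσ = qB/(B+z) = 228×1.8/(1.8+5.7) = 54.72 kPa
Final effective stress: σ'_f = 40.413 + 54.72 = 95.133 kPa.
σ'_f = 95.133 ≤ σ'_p = 139 kPa, so the clay remains overconsolidated and only the recompression index applies:
S_c = C_r·H/(1+e₀)·log₁₀(σ'_f/σ'_0) = 0.079×7.8/1.91×log₁₀(95.133/40.413)
    = 0.32262 × 0.37181 = 0.12 m

S_c ≈ 120 mm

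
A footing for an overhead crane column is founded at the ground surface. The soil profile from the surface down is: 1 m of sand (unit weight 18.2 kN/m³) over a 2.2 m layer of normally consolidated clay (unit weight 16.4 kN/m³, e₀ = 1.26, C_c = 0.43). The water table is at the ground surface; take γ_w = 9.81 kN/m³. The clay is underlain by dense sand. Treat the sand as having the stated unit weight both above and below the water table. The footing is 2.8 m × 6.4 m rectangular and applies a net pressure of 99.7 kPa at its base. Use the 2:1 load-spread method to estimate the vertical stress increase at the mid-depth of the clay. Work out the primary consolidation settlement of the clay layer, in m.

Mid-depth of clay below the ground surface: z = 1 + 2.2/2 = 2.1 m.
Total vertical stress at mid-clay: σ_v = 18.2×1 + 16.4×1.1 = 36.24 kPa.
Pore pressure: u = 9.81×(2.1 − 0) = 20.601 kPa.
Initial effective stress: σ'_0 = σ_v − u = 36.24 − 20.601 = 15.639 kPa.
Stress increase at mid-clay by the 2:1 spreading method:
Δσ = qBL/((B+z)(L+z)) = 99.7×2.8×6.4/((2.8+2.1)(6.4+2.1)) = 42.896 kPa
Final effective stress: σ'_f = σ'_0 + Δσ = 15.639 + 42.896 = 58.535 kPa.
Normally consolidated clay, so the full stress increment lies on the virgin compression line:
S_c = C_c·H/(1+e₀)·log₁₀(σ'_f/σ'_0) = 0.43×2.2/(1+1.26)×log₁₀(58.535/15.639)
    = 0.41858 × 0.57321 = 0.2399 m

S_c ≈ 0.24 m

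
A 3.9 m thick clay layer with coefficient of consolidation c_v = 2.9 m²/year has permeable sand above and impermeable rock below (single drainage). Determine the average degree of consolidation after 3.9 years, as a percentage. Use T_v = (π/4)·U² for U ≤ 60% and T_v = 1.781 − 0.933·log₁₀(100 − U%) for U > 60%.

Drainage path length: H_d = H = 3.9 m (single drainage).
T_v = c_v·t/H_d² = 2.9×3.9/3.9² = 0.74359.
T_v = 0.74359 corresponds to the U > 60% branch:
U = 1 − 10^((1.781 − T_v)/0.933)/100 = 0.8706

U ≈ 87.1 %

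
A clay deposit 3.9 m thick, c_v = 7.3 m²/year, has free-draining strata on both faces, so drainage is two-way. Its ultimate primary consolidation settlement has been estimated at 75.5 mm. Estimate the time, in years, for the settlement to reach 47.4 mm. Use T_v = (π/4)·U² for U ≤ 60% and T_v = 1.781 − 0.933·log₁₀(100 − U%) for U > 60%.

Drainage path length: H_d = H/2 = 1.95 m (double drainage).
U = S(t)/S_ult = 47.4/75.5 = 0.6278.
U > 60%: T_v = 1.781 − 0.933·log₁₀(100 − 62.781) = 0.31548.
t = T_v·H_d²/c_v = 0.31548×1.95²/7.3 = 0.1643 years.

t ≈ 0.164 years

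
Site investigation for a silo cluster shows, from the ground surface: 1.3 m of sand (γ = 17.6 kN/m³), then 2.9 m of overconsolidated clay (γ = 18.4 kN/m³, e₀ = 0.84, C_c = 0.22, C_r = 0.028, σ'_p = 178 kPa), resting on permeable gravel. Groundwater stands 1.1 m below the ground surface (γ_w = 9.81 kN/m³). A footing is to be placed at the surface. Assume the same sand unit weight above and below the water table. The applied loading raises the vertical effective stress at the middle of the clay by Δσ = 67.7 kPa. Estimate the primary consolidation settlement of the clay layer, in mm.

Mid-depth of clay below the ground surface: z = 1.3 + 2.9/2 = 2.75 m.
Total vertical stress at mid-clay: σ_v = 17.6×1.3 + 18.4×1.45 = 49.56 kPa.
Pore pressure: u = 9.81×(2.75 − 1.1) = 16.186 kPa.
Initial effective stress: σ'_0 = σ_v − u = 49.56 − 16.186 = 33.374 kPa.
Final effective stress: σ'_f = 33.374 + 67.7 = 101.07 kPa.
σ'_f = 101.07 ≤ σ'_p = 178 kPa, so the clay remains overconsolidated and only the recompression index applies:
S_c = C_r·H/(1+e₀)·log₁₀(σ'_f/σ'_0) = 0.028×2.9/1.84×log₁₀(101.07/33.374)
    = 0.044131 × 0.48121 = 0.02124 m

S_c ≈ 21.2 mm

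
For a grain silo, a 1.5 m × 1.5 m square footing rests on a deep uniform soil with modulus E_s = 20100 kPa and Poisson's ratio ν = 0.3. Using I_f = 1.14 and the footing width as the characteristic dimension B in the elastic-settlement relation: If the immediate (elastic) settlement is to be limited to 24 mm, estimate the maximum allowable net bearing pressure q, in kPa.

q ≈ 310 kPa

S_e = q·B·(1−ν²)/E_s · I_f  ⇒  q = S_e·E_s / (B·(1−ν²)·I_f).
q = 0.024 × 20100 / (1.5 × 0.91 × 1.14) = 310 kPa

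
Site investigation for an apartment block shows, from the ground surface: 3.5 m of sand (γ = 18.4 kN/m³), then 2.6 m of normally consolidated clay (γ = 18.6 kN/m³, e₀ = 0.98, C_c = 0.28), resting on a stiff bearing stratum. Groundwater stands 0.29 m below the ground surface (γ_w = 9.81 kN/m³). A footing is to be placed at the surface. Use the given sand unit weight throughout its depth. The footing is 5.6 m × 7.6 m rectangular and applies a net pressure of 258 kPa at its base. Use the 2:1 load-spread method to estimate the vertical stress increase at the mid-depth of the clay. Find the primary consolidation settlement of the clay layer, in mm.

Mid-depth of clay below the ground surface: z = 3.5 + 2.6/2 = 4.8 m.
Total vertical stress at mid-clay: σ_v = 18.4×3.5 + 18.6×1.3 = 88.58 kPa.
Pore pressure: u = 9.81×(4.8 − 0.29) = 44.243 kPa.
Initial effective stress: σ'_0 = σ_v − u = 88.58 − 44.243 = 44.337 kPa.
Stress increase at mid-clay by the 2:1 spreading method:
Δσ = qBL/((B+z)(L+z)) = 258×5.6×7.6/((5.6+4.8)(7.6+4.8)) = 85.146 kPa
Final effective stress: σ'_f = σ'_0 + Δσ = 44.337 + 85.146 = 129.48 kPa.
Normally consolidated clay, so the full stress increment lies on the virgin compression line:
S_c = C_c·H/(1+e₀)·log₁₀(σ'_f/σ'_0) = 0.28×2.6/(1+0.98)×log₁₀(129.48/44.337)
    = 0.36768 × 0.46544 = 0.1711 m

S_c ≈ 171 mm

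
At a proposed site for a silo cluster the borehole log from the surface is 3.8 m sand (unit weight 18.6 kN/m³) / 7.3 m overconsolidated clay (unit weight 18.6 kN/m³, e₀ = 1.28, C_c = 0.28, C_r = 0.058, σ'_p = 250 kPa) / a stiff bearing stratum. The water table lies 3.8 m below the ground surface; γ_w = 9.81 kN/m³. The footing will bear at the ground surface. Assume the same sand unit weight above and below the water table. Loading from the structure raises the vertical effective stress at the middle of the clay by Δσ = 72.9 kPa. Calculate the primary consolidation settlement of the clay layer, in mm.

S_c ≈ 43.2 mm

Mid-depth of clay below the ground surface: z = 3.8 + 7.3/2 = 7.45 m.
Total vertical stress at mid-clay: σ_v = 18.6×3.8 + 18.6×3.65 = 138.57 kPa.
Pore pressure: u = 9.81×(7.45 − 3.8) = 35.806 kPa.
Initial effective stress: σ'_0 = σ_v − u = 138.57 − 35.806 = 102.76 kPa.
Final effective stress: σ'_f = 102.76 + 72.9 = 175.66 kPa.
σ'_f = 175.66 ≤ σ'_p = 250 kPa, so the clay remains overconsolidated and only the recompression index applies:
S_c = C_r·H/(1+e₀)·log₁₀(σ'_f/σ'_0) = 0.058×7.3/2.28×log₁₀(175.66/102.76)
    = 0.1857 × 0.23285 = 0.04324 m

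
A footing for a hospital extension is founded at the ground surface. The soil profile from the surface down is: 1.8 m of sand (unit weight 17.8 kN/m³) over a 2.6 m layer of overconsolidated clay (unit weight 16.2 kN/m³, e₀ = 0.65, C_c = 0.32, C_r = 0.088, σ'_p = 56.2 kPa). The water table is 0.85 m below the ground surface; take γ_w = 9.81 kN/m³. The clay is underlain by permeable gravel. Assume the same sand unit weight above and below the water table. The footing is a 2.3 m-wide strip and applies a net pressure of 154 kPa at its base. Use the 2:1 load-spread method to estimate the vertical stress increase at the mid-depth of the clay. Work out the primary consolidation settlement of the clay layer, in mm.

S_c ≈ 154 mm

Mid-depth of clay below the ground surface: z = 1.8 + 2.6/2 = 3.1 m.
Total vertical stress at mid-clay: σ_v = 17.8×1.8 + 16.2×1.3 = 53.1 kPa.
Pore pressure: u = 9.81×(3.1 − 0.85) = 22.073 kPa.
Initial effective stress: σ'_0 = σ_v − u = 53.1 − 22.073 = 31.027 kPa.
Stress increase at mid-clay by the 2:1 spreading method:
Δσ = qB/(B+z) = 154×2.3/(2.3+3.1) = 65.593 kPa
Final effective stress: σ'_f = 31.027 + 65.593 = 96.62 kPa.
σ'_f = 96.62 > σ'_p = 56.2 kPa, so the stress path crosses the preconsolidation pressure — recompression up to σ'_p, then virgin compression beyond:
S_c = H/(1+e₀)·[C_r·log₁₀(σ'_p/σ'_0) + C_c·log₁₀(σ'_f/σ'_p)]
    = 2.6/1.65 × [0.088×log₁₀(56.2/31.027) + 0.32×log₁₀(96.62/56.2)]
    = 1.5758 × [0.022704 + 0.075306] = 0.1544 m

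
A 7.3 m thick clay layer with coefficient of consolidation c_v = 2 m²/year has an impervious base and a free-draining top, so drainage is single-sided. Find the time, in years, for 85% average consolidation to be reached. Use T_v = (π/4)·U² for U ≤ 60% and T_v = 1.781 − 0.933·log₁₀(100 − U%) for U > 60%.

t ≈ 18.2 years

Drainage path length: H_d = H = 7.3 m (single drainage).
U > 60%: T_v = 1.781 − 0.933·log₁₀(100 − 85) = 0.68371.
t = T_v·H_d²/c_v = 0.68371×7.3²/2 = 18.22 years.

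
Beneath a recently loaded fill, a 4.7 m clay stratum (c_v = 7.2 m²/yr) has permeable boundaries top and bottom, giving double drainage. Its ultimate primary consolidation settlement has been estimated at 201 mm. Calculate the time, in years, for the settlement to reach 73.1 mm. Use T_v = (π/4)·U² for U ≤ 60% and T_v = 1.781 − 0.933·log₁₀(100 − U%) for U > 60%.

t ≈ 0.0797 years

Drainage path length: H_d = H/2 = 2.35 m (double drainage).
U = S(t)/S_ult = 73.1/201 = 0.3637.
U ≤ 60%: T_v = (π/4)·U² = (π/4)×0.36368² = 0.10388.
t = T_v·H_d²/c_v = 0.10388×2.35²/7.2 = 0.07968 years.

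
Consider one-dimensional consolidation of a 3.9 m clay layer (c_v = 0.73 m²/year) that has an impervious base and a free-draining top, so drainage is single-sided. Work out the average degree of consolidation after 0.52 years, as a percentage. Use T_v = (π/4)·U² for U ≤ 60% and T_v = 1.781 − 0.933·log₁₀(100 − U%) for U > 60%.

U ≈ 17.8 %

Drainage path length: H_d = H = 3.9 m (single drainage).
T_v = c_v·t/H_d² = 0.73×0.52/3.9² = 0.024957.
T_v = 0.024957 corresponds to the U ≤ 60% branch:
U = √(4T_v/π) = 0.1783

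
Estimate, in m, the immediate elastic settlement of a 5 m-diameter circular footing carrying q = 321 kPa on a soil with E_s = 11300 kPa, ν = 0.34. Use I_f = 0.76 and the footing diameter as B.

S_e ≈ 0.0955 m

Immediate (elastic) settlement: S_e = q·B·(1−ν²)/E_s · I_f.
S_e = 321 × 5 × (1 − 0.34²) / 11300 × 0.76
    = 321 × 5 × 0.8844 / 11300 × 0.76
    = 0.09547 m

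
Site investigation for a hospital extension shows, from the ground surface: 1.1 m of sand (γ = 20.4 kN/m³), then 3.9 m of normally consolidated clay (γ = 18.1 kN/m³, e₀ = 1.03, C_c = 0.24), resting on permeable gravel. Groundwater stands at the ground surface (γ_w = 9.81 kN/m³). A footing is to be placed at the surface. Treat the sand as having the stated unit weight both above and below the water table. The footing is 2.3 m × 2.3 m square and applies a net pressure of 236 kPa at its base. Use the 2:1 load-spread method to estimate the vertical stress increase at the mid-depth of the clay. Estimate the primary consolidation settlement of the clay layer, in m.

S_c ≈ 0.189 m

Mid-depth of clay below the ground surface: z = 1.1 + 3.9/2 = 3.05 m.
Total vertical stress at mid-clay: σ_v = 20.4×1.1 + 18.1×1.95 = 57.735 kPa.
Pore pressure: u = 9.81×(3.05 − 0) = 29.921 kPa.
Initial effective stress: σ'_0 = σ_v − u = 57.735 − 29.921 = 27.814 kPa.
Stress increase at mid-clay by the 2:1 spreading method:
Δσ = qBL/((B+z)(L+z)) = 236×2.3×2.3/((2.3+3.05)(2.3+3.05)) = 43.617 kPa
Final effective stress: σ'_f = σ'_0 + Δσ = 27.814 + 43.617 = 71.431 kPa.
Normally consolidated clay, so the full stress increment lies on the virgin compression line:
S_c = C_c·H/(1+e₀)·log₁₀(σ'_f/σ'_0) = 0.24×3.9/(1+1.03)×log₁₀(71.431/27.814)
    = 0.46108 × 0.40962 = 0.1889 m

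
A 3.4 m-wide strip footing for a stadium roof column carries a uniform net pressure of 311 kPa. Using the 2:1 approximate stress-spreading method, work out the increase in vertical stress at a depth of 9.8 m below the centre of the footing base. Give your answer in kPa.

By the 2:1 method the load spreads at 1 horizontal : 2 vertical, so at depth z the loaded area has grown by z in each plan dimension:
Δσ = qB/(B+z) = 311×3.4/(3.4+9.8) = 80.106 kPa

Δσ_z ≈ 80.1 kPa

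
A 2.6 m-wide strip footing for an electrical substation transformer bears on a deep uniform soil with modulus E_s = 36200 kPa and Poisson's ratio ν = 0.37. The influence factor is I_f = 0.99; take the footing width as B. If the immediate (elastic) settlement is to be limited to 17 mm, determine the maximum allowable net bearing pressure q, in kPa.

q ≈ 277 kPa

S_e = q·B·(1−ν²)/E_s · I_f  ⇒  q = S_e·E_s / (B·(1−ν²)·I_f).
q = 0.017 × 36200 / (2.6 × 0.8631 × 0.99) = 277 kPa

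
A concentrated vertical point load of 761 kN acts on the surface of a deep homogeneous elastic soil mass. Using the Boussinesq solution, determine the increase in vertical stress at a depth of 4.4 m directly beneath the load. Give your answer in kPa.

Δσ_z ≈ 18.8 kPa

Boussinesq vertical stress below a point load on an elastic half-space:
Δσ_z = 3P/(2πz²) · [1 + (r/z)²]^(−5/2)
r/z = 0/4.4 = 0; [1+(r/z)²]^(−5/2) = 1.
Δσ_z = 3×761/(2π×4.4²) × 1 = 18.768 × 1 = 18.77 kPa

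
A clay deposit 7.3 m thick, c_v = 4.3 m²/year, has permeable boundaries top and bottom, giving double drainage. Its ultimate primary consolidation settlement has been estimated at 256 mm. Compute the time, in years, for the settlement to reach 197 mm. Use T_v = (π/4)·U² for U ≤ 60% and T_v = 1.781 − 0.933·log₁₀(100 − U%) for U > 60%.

Drainage path length: H_d = H/2 = 3.65 m (double drainage).
U = S(t)/S_ult = 197/256 = 0.7695.
U > 60%: T_v = 1.781 − 0.933·log₁₀(100 − 76.953) = 0.50968.
t = T_v·H_d²/c_v = 0.50968×3.65²/4.3 = 1.579 years.

t ≈ 1.58 years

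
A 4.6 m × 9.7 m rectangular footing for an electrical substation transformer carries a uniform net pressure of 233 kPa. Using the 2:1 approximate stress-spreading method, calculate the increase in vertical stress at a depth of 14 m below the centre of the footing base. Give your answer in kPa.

By the 2:1 method the load spreads at 1 horizontal : 2 vertical, so at depth z the loaded area has grown by z in each plan dimension:
Δσ = qBL/((B+z)(L+z)) = 233×4.6×9.7/((4.6+14)(9.7+14)) = 23.584 kPa

Δσ_z ≈ 23.6 kPa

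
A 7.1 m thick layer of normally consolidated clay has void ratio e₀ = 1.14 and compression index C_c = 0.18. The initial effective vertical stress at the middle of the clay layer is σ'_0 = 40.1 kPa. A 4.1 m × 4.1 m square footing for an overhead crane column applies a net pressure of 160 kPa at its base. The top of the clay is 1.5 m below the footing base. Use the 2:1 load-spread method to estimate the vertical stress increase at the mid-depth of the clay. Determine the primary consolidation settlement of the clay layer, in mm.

Mid-depth of clay below the footing base: z = 1.5 + 7.1/2 = 5.05 m.
Stress increase at mid-clay by the 2:1 spreading method:
Δσ = qBL/((B+z)(L+z)) = 160×4.1×4.1/((4.1+5.05)(4.1+5.05)) = 32.125 kPa
Final effective stress: σ'_f = σ'_0 + Δσ = 40.1 + 32.125 = 72.225 kPa.
Normally consolidated clay, so the full stress increment lies on the virgin compression line:
S_c = C_c·H/(1+e₀)·log₁₀(σ'_f/σ'_0) = 0.18×7.1/(1+1.14)×log₁₀(72.225/40.1)
    = 0.5972 × 0.25554 = 0.1526 m

S_c ≈ 153 mm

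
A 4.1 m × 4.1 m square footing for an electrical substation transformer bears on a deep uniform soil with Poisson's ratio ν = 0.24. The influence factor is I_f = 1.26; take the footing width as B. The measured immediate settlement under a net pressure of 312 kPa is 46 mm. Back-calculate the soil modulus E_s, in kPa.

S_e = q·B·(1−ν²)/E_s · I_f  ⇒  E_s = q·B·(1−ν²)·I_f / S_e.
E_s = 312 × 4.1 × 0.9424 × 1.26 / 0.046 = 33020 kPa

E_s ≈ 33000 kPa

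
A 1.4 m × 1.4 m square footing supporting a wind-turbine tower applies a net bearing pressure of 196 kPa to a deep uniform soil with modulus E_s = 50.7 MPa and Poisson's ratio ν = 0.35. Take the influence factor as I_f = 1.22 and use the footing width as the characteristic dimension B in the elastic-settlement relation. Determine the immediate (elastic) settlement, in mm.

S_e ≈ 5.79 mm

Immediate (elastic) settlement: S_e = q·B·(1−ν²)/E_s · I_f.
E_s = 50.7 MPa = 50700 kPa.
S_e = 196 × 1.4 × (1 − 0.35²) / 50700 × 1.22
    = 196 × 1.4 × 0.8775 / 50700 × 1.22
    = 0.005794 m = 5.794 mm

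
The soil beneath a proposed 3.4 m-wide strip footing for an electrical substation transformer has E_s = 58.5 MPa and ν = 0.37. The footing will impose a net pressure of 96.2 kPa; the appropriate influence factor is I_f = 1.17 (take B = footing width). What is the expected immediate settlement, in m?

Immediate (elastic) settlement: S_e = q·B·(1−ν²)/E_s · I_f.
E_s = 58.5 MPa = 58500 kPa.
S_e = 96.2 × 3.4 × (1 − 0.37²) / 58500 × 1.17
    = 96.2 × 3.4 × 0.8631 / 58500 × 1.17
    = 0.005646 m

S_e ≈ 0.00565 m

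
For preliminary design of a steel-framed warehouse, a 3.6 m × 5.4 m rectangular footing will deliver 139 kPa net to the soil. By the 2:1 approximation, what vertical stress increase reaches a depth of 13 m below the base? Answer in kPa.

Δσ_z ≈ 8.85 kPa

By the 2:1 method the load spreads at 1 horizontal : 2 vertical, so at depth z the loaded area has grown by z in each plan dimension:
Δσ = qBL/((B+z)(L+z)) = 139×3.6×5.4/((3.6+13)(5.4+13)) = 8.8468 kPa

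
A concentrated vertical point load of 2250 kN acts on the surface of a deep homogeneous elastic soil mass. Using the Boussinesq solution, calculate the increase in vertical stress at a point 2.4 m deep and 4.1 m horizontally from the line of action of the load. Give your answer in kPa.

Boussinesq vertical stress below a point load on an elastic half-space:
Δσ_z = 3P/(2πz²) · [1 + (r/z)²]^(−5/2)
r/z = 4.1/2.4 = 1.7083; [1+(r/z)²]^(−5/2) = 0.032902.
Δσ_z = 3×2250/(2π×2.4²) × 0.032902 = 186.51 × 0.032902 = 6.137 kPa

Δσ_z ≈ 6.14 kPa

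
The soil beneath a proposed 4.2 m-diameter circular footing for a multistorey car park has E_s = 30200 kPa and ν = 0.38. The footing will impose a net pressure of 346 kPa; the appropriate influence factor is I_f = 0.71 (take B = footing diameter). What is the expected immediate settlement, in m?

Immediate (elastic) settlement: S_e = q·B·(1−ν²)/E_s · I_f.
S_e = 346 × 4.2 × (1 − 0.38²) / 30200 × 0.71
    = 346 × 4.2 × 0.8556 / 30200 × 0.71
    = 0.02923 m

S_e ≈ 0.0292 m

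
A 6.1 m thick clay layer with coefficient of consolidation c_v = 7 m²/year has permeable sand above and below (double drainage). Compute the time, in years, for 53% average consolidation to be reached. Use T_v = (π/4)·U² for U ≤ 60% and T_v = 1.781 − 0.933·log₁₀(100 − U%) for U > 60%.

t ≈ 0.293 years

Drainage path length: H_d = H/2 = 3.05 m (double drainage).
U ≤ 60%: T_v = (π/4)·U² = (π/4)×0.53² = 0.22062.
t = T_v·H_d²/c_v = 0.22062×3.05²/7 = 0.2932 years.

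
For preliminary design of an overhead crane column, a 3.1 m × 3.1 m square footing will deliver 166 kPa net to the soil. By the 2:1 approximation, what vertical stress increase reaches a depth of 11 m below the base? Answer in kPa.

Δσ_z ≈ 8.02 kPa

By the 2:1 method the load spreads at 1 horizontal : 2 vertical, so at depth z the loaded area has grown by z in each plan dimension:
Δσ = qBL/((B+z)(L+z)) = 166×3.1×3.1/((3.1+11)(3.1+11)) = 8.024 kPa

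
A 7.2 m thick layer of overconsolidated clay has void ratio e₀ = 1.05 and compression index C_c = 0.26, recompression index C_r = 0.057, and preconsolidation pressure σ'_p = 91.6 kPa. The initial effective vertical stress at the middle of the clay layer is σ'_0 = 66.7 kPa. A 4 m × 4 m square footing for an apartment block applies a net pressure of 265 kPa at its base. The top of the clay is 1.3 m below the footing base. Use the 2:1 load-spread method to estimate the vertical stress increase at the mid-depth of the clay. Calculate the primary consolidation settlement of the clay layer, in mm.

Mid-depth of clay below the footing base: z = 1.3 + 7.2/2 = 4.9 m.
Stress increase at mid-clay by the 2:1 spreading method:
Δσ = qBL/((B+z)(L+z)) = 265×4×4/((4+4.9)(4+4.9)) = 53.529 kPa
Final effective stress: σ'_f = 66.7 + 53.529 = 120.23 kPa.
σ'_f = 120.23 > σ'_p = 91.6 kPa, so the stress path crosses the preconsolidation pressure — recompression up to σ'_p, then virgin compression beyond:
S_c = H/(1+e₀)·[C_r·log₁₀(σ'_p/σ'_0) + C_c·log₁₀(σ'_f/σ'_p)]
    = 7.2/2.05 × [0.057×log₁₀(91.6/66.7) + 0.26×log₁₀(120.23/91.6)]
    = 3.5122 × [0.0078529 + 0.030711] = 0.1354 m

S_c ≈ 135 mm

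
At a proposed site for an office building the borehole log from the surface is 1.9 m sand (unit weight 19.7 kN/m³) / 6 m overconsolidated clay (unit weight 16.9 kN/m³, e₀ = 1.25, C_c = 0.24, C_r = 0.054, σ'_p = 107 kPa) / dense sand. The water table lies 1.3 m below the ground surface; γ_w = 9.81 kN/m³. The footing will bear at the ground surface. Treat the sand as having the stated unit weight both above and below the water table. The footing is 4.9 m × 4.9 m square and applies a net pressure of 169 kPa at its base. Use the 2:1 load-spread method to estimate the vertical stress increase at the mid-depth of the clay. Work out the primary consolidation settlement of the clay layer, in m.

Mid-depth of clay below the ground surface: z = 1.9 + 6/2 = 4.9 m.
Total vertical stress at mid-clay: σ_v = 19.7×1.9 + 16.9×3 = 88.13 kPa.
Pore pressure: u = 9.81×(4.9 − 1.3) = 35.316 kPa.
Initial effective stress: σ'_0 = σ_v − u = 88.13 − 35.316 = 52.814 kPa.
Stress increase at mid-clay by the 2:1 spreading method:
Δσ = qBL/((B+z)(L+z)) = 169×4.9×4.9/((4.9+4.9)(4.9+4.9)) = 42.25 kPa
Final effective stress: σ'_f = 52.814 + 42.25 = 95.064 kPa.
σ'_f = 95.064 ≤ σ'_p = 107 kPa, so the clay remains overconsolidated and only the recompression index applies:
S_c = C_r·H/(1+e₀)·log₁₀(σ'_f/σ'_0) = 0.054×6/2.25×log₁₀(95.064/52.814)
    = 0.144 × 0.25527 = 0.03676 m

S_c ≈ 0.0368 m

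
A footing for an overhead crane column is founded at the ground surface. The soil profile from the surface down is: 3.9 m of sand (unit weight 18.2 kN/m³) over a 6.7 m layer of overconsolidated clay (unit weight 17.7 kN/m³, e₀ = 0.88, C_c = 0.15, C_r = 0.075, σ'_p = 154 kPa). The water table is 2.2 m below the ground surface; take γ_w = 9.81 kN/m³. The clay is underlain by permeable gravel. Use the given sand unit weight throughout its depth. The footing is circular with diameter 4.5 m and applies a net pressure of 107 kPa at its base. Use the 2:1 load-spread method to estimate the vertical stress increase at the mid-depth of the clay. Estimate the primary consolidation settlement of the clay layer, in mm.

Mid-depth of clay below the ground surface: z = 3.9 + 6.7/2 = 7.25 m.
Total vertical stress at mid-clay: σ_v = 18.2×3.9 + 17.7×3.35 = 130.27 kPa.
Pore pressure: u = 9.81×(7.25 − 2.2) = 49.541 kPa.
Initial effective stress: σ'_0 = σ_v − u = 130.27 − 49.541 = 80.729 kPa.
Stress increase at mid-clay by the 2:1 spreading method:
Δσ ≈ qD²/(D+z)² = 107×4.5²/(4.5+7.25)² = 15.694 kPa
Final effective stress: σ'_f = 80.729 + 15.694 = 96.423 kPa.
σ'_f = 96.423 ≤ σ'_p = 154 kPa, so the clay remains overconsolidated and only the recompression index applies:
S_c = C_r·H/(1+e₀)·log₁₀(σ'_f/σ'_0) = 0.075×6.7/1.88×log₁₀(96.423/80.729)
    = 0.26728 × 0.077151 = 0.02062 m

S_c ≈ 20.6 mm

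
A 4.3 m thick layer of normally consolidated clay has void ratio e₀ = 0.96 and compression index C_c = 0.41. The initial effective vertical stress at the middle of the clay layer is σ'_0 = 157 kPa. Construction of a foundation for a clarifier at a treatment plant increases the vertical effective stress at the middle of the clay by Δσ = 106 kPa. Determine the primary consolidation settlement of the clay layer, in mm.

Final effective stress: σ'_f = σ'_0 + Δσ = 157 + 106 = 263 kPa.
Normally consolidated clay, so the full stress increment lies on the virgin compression line:
S_c = C_c·H/(1+e₀)·log₁₀(σ'_f/σ'_0) = 0.41×4.3/(1+0.96)×log₁₀(263/157)
    = 0.89949 × 0.22406 = 0.2015 m

S_c ≈ 202 mm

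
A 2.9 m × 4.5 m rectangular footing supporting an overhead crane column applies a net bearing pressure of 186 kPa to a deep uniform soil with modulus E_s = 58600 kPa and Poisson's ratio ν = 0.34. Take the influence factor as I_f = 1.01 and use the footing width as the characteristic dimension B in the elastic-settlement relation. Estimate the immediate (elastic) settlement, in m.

Immediate (elastic) settlement: S_e = q·B·(1−ν²)/E_s · I_f.
S_e = 186 × 2.9 × (1 − 0.34²) / 58600 × 1.01
    = 186 × 2.9 × 0.8844 / 58600 × 1.01
    = 0.008222 m

S_e ≈ 0.00822 m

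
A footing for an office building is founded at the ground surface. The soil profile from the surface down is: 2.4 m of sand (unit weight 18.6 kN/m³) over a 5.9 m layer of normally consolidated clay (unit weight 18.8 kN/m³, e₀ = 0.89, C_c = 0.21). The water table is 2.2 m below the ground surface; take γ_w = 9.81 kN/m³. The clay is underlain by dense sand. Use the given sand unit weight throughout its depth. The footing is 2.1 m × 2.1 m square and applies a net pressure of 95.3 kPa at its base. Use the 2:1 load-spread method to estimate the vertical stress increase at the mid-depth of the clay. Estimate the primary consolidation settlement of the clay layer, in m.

S_c ≈ 0.0296 m

Mid-depth of clay below the ground surface: z = 2.4 + 5.9/2 = 5.35 m.
Total vertical stress at mid-clay: σ_v = 18.6×2.4 + 18.8×2.95 = 100.1 kPa.
Pore pressure: u = 9.81×(5.35 − 2.2) = 30.902 kPa.
Initial effective stress: σ'_0 = σ_v − u = 100.1 − 30.902 = 69.198 kPa.
Stress increase at mid-clay by the 2:1 spreading method:
Δσ = qBL/((B+z)(L+z)) = 95.3×2.1×2.1/((2.1+5.35)(2.1+5.35)) = 7.5721 kPa
Final effective stress: σ'_f = σ'_0 + Δσ = 69.198 + 7.5721 = 76.77 kPa.
Normally consolidated clay, so the full stress increment lies on the virgin compression line:
S_c = C_c·H/(1+e₀)·log₁₀(σ'_f/σ'_0) = 0.21×5.9/(1+0.89)×log₁₀(76.77/69.198)
    = 0.65556 × 0.045098 = 0.02956 m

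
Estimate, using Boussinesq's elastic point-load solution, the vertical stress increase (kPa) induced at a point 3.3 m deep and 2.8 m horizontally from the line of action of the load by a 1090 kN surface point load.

Boussinesq vertical stress below a point load on an elastic half-space:
Δσ_z = 3P/(2πz²) · [1 + (r/z)²]^(−5/2)
r/z = 2.8/3.3 = 0.84848; [1+(r/z)²]^(−5/2) = 0.25777.
Δσ_z = 3×1090/(2π×3.3²) × 0.25777 = 47.79 × 0.25777 = 12.32 kPa

Δσ_z ≈ 12.3 kPa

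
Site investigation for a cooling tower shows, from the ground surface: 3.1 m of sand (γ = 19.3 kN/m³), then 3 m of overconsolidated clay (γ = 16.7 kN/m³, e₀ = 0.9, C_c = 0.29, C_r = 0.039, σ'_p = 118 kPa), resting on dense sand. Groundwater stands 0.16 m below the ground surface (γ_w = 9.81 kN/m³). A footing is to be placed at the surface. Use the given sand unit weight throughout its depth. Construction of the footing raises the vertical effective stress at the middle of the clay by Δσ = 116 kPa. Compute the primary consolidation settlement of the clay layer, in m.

S_c ≈ 0.0853 m

Mid-depth of clay below the ground surface: z = 3.1 + 3/2 = 4.6 m.
Total vertical stress at mid-clay: σ_v = 19.3×3.1 + 16.7×1.5 = 84.88 kPa.
Pore pressure: u = 9.81×(4.6 − 0.16) = 43.556 kPa.
Initial effective stress: σ'_0 = σ_v − u = 84.88 − 43.556 = 41.324 kPa.
Final effective stress: σ'_f = 41.324 + 116 = 157.32 kPa.
σ'_f = 157.32 > σ'_p = 118 kPa, so the stress path crosses the preconsolidation pressure — recompression up to σ'_p, then virgin compression beyond:
S_c = H/(1+e₀)·[C_r·log₁₀(σ'_p/σ'_0) + C_c·log₁₀(σ'_f/σ'_p)]
    = 3/1.9 × [0.039×log₁₀(118/41.324) + 0.29×log₁₀(157.32/118)]
    = 1.5789 × [0.017772 + 0.036222] = 0.08525 m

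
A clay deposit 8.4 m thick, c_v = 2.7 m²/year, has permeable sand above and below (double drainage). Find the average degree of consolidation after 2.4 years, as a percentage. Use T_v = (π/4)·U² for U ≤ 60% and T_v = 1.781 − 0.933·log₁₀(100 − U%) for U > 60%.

U ≈ 67.3 %

Drainage path length: H_d = H/2 = 4.2 m (double drainage).
T_v = c_v·t/H_d² = 2.7×2.4/4.2² = 0.36735.
T_v = 0.36735 corresponds to the U > 60% branch:
U = 1 − 10^((1.781 − T_v)/0.933)/100 = 0.6725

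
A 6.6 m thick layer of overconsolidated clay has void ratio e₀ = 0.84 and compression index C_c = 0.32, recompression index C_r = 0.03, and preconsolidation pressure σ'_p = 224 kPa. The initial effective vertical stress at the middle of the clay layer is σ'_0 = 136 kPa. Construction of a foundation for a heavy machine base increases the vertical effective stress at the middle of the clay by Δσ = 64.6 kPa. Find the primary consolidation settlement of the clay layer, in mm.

S_c ≈ 18.2 mm

Final effective stress: σ'_f = 136 + 64.6 = 200.6 kPa.
σ'_f = 200.6 ≤ σ'_p = 224 kPa, so the clay remains overconsolidated and only the recompression index applies:
S_c = C_r·H/(1+e₀)·log₁₀(σ'_f/σ'_0) = 0.03×6.6/1.84×log₁₀(200.6/136)
    = 0.10761 × 0.16879 = 0.01816 m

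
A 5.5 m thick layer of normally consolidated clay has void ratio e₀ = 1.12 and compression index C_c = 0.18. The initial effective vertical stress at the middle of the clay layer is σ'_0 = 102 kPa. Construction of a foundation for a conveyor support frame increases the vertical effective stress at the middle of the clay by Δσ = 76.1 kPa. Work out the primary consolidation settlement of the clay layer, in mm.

S_c ≈ 113 mm

Final effective stress: σ'_f = σ'_0 + Δσ = 102 + 76.1 = 178.1 kPa.
Normally consolidated clay, so the full stress increment lies on the virgin compression line:
S_c = C_c·H/(1+e₀)·log₁₀(σ'_f/σ'_0) = 0.18×5.5/(1+1.12)×log₁₀(178.1/102)
    = 0.46698 × 0.24206 = 0.113 m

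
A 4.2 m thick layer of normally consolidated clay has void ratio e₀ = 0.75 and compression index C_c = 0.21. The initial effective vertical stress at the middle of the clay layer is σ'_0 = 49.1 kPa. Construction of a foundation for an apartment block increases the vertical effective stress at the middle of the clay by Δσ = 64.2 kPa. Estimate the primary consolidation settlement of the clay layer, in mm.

Final effective stress: σ'_f = σ'_0 + Δσ = 49.1 + 64.2 = 113.3 kPa.
Normally consolidated clay, so the full stress increment lies on the virgin compression line:
S_c = C_c·H/(1+e₀)·log₁₀(σ'_f/σ'_0) = 0.21×4.2/(1+0.75)×log₁₀(113.3/49.1)
    = 0.504 × 0.36315 = 0.183 m

S_c ≈ 183 mm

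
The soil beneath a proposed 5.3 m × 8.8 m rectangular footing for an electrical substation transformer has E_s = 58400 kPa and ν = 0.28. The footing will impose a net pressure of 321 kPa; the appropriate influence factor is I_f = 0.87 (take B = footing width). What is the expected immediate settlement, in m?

Immediate (elastic) settlement: S_e = q·B·(1−ν²)/E_s · I_f.
S_e = 321 × 5.3 × (1 − 0.28²) / 58400 × 0.87
    = 321 × 5.3 × 0.9216 / 58400 × 0.87
    = 0.02336 m

S_e ≈ 0.0234 m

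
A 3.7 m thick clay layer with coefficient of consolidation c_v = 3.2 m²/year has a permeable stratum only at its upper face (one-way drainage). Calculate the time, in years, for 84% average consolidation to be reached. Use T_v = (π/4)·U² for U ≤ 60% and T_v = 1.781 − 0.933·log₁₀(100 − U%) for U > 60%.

Drainage path length: H_d = H = 3.7 m (single drainage).
U > 60%: T_v = 1.781 − 0.933·log₁₀(100 − 84) = 0.65756.
t = T_v·H_d²/c_v = 0.65756×3.7²/3.2 = 2.813 years.

t ≈ 2.81 years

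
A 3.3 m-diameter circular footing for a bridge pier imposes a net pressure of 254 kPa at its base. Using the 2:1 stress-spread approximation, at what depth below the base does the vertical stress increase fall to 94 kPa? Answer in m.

z ≈ 2.12 m

2:1 spreading — at depth z the loaded area has grown by z in each plan dimension:
qD²/(D+z)² = Δσ_z ⇒ z = D(√(q/Δσ_z) − 1) = 3.3×(√(254/94) − 1) = 2.125 m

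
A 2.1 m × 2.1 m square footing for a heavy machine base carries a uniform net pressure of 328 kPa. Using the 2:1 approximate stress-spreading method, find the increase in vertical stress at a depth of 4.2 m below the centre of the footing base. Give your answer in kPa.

Δσ_z ≈ 36.4 kPa

By the 2:1 method the load spreads at 1 horizontal : 2 vertical, so at depth z the loaded area has grown by z in each plan dimension:
Δσ = qBL/((B+z)(L+z)) = 328×2.1×2.1/((2.1+4.2)(2.1+4.2)) = 36.444 kPa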